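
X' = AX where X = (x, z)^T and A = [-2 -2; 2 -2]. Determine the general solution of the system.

Coefficient matrix A = [[-2, -2], [2, -2]].
Characteristic polynomial det(A - λI) = λ^2 + 4λ + 8 = 0.
Eigenvalues λ = -2 ± 2i (complex conjugate pair).
For λ=-2+2i: an eigenvector is (0,1) - i(-1,0) = (0 + i, 1).
A real fundamental pair from Re and Im of e^((-2+2i)t)v: X_1 = e^(-2t)(cos(2t)·(0,1) + sin(2t)·(-1,0)), X_2 = e^(-2t)(sin(2t)·(0,1) - cos(2t)·(-1,0)).
General solution: C_1X_1 + C_2X_2.

x(t) = -C_1e^(-2t)sin(2t) + C_2e^(-2t)cos(2t), z(t) = C_1e^(-2t)cos(2t) + C_2e^(-2t)sin(2t)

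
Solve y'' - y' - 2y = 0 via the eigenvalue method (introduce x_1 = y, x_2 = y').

y(t) = c_1e^(2t) + c_2e^(-t)

Let x_1 = y, x_2 = y'. Then x_1' = x_2 and x_2' = 2x_1 + x_2.
A = [[0,1],[2,1]]; det(A-λI) = λ^2 - λ - 2.
Eigenvalues λ = 2, -1 with eigenvectors (1,2), (1,-1).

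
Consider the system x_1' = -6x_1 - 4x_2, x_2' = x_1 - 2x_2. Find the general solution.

Coefficient matrix A = [[-6, -4], [1, -2]].
Characteristic polynomial det(A - λI) = λ^2 + 8λ + 16 = 0.
Single eigenvalue λ = -4 with algebraic multiplicity 2.
Eigenvector v = (-2,1); generalized eigenvector w with (A-λI)w=v is (-3,2).
General solution: e^(-4t)[c_1·v + c_2·(t·v + w)].

x_1(t) = -2c_1e^(-4t) - 2c_2te^(-4t) - 3c_2e^(-4t), x_2(t) = c_1e^(-4t) + c_2te^(-4t) + 2c_2e^(-4t)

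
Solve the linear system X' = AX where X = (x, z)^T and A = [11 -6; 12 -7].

x(t) = c_1e^(5t) - c_2e^(-t), z(t) = c_1e^(5t) - 2c_2e^(-t)

Coefficient matrix A = [[11, -6], [12, -7]].
Characteristic polynomial det(A - λI) = λ^2 - 4λ - 5 = 0.
Eigenvalues λ = 5, -1.
For λ=5: (A-λI) row 1 is [6, -6], so an eigenvector is (1, 1).
For λ=-1: (A-λI) row 1 is [12, -6], so an eigenvector is (-1, -2).
General solution: c_1e^(5t)(1,1) + c_2e^(-t)(-1,-2).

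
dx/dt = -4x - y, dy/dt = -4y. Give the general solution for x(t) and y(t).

Coefficient matrix A = [[-4, -1], [0, -4]].
Characteristic polynomial det(A - λI) = λ^2 + 8λ + 16 = 0.
Single eigenvalue λ = -4 with algebraic multiplicity 2.
Eigenvector v = (-1,0); generalized eigenvector w with (A-λI)w=v is (3,1).
General solution: e^(-4t)[c_1·v + c_2·(t·v + w)].

x(t) = -c_1e^(-4t) - c_2te^(-4t) + 3c_2e^(-4t), y(t) = c_2e^(-4t)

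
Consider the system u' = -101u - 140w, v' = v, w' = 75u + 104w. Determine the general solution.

Coefficient matrix A = [[-101, 0, -140], [0, 1, 0], [75, 0, 104]].
det(A - λI) = 0 gives eigenvalues λ = -1, 1, 4.
For λ=-1: eigenvector (7,0,-5).
For λ=1: eigenvector (0,1,0).
For λ=4: eigenvector (4,0,-3).
General solution: C_1e^(-t)(7,0,-5) + C_2e^(t)(0,1,0) + C_3e^(4t)(4,0,-3).

u(t) = 7C_1e^(-t) + 4C_3e^(4t), v(t) = C_2e^(t), w(t) = -5C_1e^(-t) - 3C_3e^(4t)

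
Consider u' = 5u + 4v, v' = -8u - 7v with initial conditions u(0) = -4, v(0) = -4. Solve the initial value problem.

Coefficient matrix A = [[5, 4], [-8, -7]].
Characteristic polynomial det(A - λI) = λ^2 + 2λ - 3 = 0.
Eigenvalues λ = -3, 1.
For λ=-3: (A-λI) row 1 is [8, 4], so an eigenvector is (1, -2).
For λ=1: (A-λI) row 1 is [4, 4], so an eigenvector is (1, -1).
General solution: c_1e^(-3t)(1,-2) + c_2e^(t)(1,-1).
Applying u(0)=-4, v(0)=-4 gives c_1=8, c_2=-12.

u(t) = -12e^(t) + 8e^(-3t), v(t) = 12e^(t) - 16e^(-3t)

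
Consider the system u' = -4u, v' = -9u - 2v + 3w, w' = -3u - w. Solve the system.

Coefficient matrix A = [[-4, 0, 0], [-9, -2, 3], [-3, 0, -1]].
det(A - λI) = 0 gives eigenvalues λ = -4, -2, -1.
For λ=-4: eigenvector (1,3,1).
For λ=-2: eigenvector (0,1,0).
For λ=-1: eigenvector (0,3,1).
General solution: K_1e^(-4t)(1,3,1) + K_2e^(-2t)(0,1,0) + K_3e^(-t)(0,3,1).

u(t) = K_1e^(-4t), v(t) = 3K_1e^(-4t) + K_2e^(-2t) + 3K_3e^(-t), w(t) = K_1e^(-4t) + K_3e^(-t)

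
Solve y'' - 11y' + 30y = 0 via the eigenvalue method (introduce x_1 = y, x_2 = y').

Let x_1 = y, x_2 = y'. Then x_1' = x_2 and x_2' = -30x_1 + 11x_2.
A = [[0,1],[-30,11]]; det(A-λI) = λ^2 - 11λ + 30.
Eigenvalues λ = 6, 5 with eigenvectors (1,6), (1,5).

y(t) = C_1e^(6t) + C_2e^(5t)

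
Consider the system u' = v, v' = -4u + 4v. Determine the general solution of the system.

u(t) = -K_1e^(2t) - K_2te^(2t) + 2K_2e^(2t), v(t) = -2K_1e^(2t) - 2K_2te^(2t) + 3K_2e^(2t)

Coefficient matrix A = [[0, 1], [-4, 4]].
Characteristic polynomial det(A - λI) = λ^2 - 4λ + 4 = 0.
Single eigenvalue λ = 2 with algebraic multiplicity 2.
Eigenvector v = (-1,-2); generalized eigenvector w with (A-λI)w=v is (2,3).
General solution: e^(2t)[K_1·v + K_2·(t·v + w)].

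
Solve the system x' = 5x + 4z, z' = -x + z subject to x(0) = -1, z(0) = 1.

x(t) = 2te^(3t) - e^(3t), z(t) = -te^(3t) + e^(3t)

Coefficient matrix A = [[5, 4], [-1, 1]].
Characteristic polynomial det(A - λI) = λ^2 - 6λ + 9 = 0.
Single eigenvalue λ = 3 with algebraic multiplicity 2.
Eigenvector v = (-2,1); generalized eigenvector w with (A-λI)w=v is (-3,1).
General solution: e^(3t)[c_1·v + c_2·(t·v + w)].
Applying x(0)=-1, z(0)=1 gives c_1=2, c_2=-1.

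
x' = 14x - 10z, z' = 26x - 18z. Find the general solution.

x(t) = 2C_1e^(-2t)sin(2t) - C_1e^(-2t)cos(2t) - C_2e^(-2t)sin(2t) - 2C_2e^(-2t)cos(2t), z(t) = 3C_1e^(-2t)sin(2t) - 2C_1e^(-2t)cos(2t) - 2C_2e^(-2t)sin(2t) - 3C_2e^(-2t)cos(2t)

Coefficient matrix A = [[14, -10], [26, -18]].
Characteristic polynomial det(A - λI) = λ^2 + 4λ + 8 = 0.
Eigenvalues λ = -2 ± 2i (complex conjugate pair).
For λ=-2+2i: an eigenvector is (-1,-2) - i(2,3) = (-1 - 2i, -2 - 3i).
A real fundamental pair from Re and Im of e^((-2+2i)t)v: X_1 = e^(-2t)(cos(2t)·(-1,-2) + sin(2t)·(2,3)), X_2 = e^(-2t)(sin(2t)·(-1,-2) - cos(2t)·(2,3)).
General solution: C_1X_1 + C_2X_2.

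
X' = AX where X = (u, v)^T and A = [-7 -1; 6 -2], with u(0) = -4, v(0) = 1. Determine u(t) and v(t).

u(t) = 7e^(-4t) - 11e^(-5t), v(t) = -21e^(-4t) + 22e^(-5t)

Coefficient matrix A = [[-7, -1], [6, -2]].
Characteristic polynomial det(A - λI) = λ^2 + 9λ + 20 = 0.
Eigenvalues λ = -4, -5.
For λ=-4: (A-λI) row 1 is [-3, -1], so an eigenvector is (1, -3).
For λ=-5: (A-λI) row 1 is [-2, -1], so an eigenvector is (1, -2).
General solution: c_1e^(-4t)(1,-3) + c_2e^(-5t)(1,-2).
Applying u(0)=-4, v(0)=1 gives c_1=7, c_2=-11.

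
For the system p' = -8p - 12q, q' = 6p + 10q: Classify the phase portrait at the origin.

saddle

A = [[-8,-12],[6,10]]; det(A-λI) = λ^2 - 2λ - 8.
λ = 4, -2: opposite signs.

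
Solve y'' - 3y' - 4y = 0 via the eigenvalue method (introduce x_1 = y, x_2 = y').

Let x_1 = y, x_2 = y'. Then x_1' = x_2 and x_2' = 4x_1 + 3x_2.
A = [[0,1],[4,3]]; det(A-λI) = λ^2 - 3λ - 4.
Eigenvalues λ = -1, 4 with eigenvectors (1,-1), (1,4).

y(t) = c_1e^(-t) + c_2e^(4t)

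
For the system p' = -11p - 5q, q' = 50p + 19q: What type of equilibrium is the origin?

A = [[-11,-5],[50,19]]; det(A-λI) = λ^2 - 8λ + 41.
λ = 4 ± 5i: positive real part.

unstable spiral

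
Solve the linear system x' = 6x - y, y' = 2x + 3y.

Coefficient matrix A = [[6, -1], [2, 3]].
Characteristic polynomial det(A - λI) = λ^2 - 9λ + 20 = 0.
Eigenvalues λ = 5, 4.
For λ=5: (A-λI) row 1 is [1, -1], so an eigenvector is (-1, -1).
For λ=4: (A-λI) row 1 is [2, -1], so an eigenvector is (1, 2).
General solution: C_1e^(5t)(-1,-1) + C_2e^(4t)(1,2).

x(t) = -C_1e^(5t) + C_2e^(4t), y(t) = -C_1e^(5t) + 2C_2e^(4t)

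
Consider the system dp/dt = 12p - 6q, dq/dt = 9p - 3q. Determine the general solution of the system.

Coefficient matrix A = [[12, -6], [9, -3]].
Characteristic polynomial det(A - λI) = λ^2 - 9λ + 18 = 0.
Eigenvalues λ = 6, 3.
For λ=6: (A-λI) row 1 is [6, -6], so an eigenvector is (1, 1).
For λ=3: (A-λI) row 1 is [9, -6], so an eigenvector is (2, 3).
General solution: c_1e^(6t)(1,1) + c_2e^(3t)(2,3).

p(t) = c_1e^(6t) + 2c_2e^(3t), q(t) = c_1e^(6t) + 3c_2e^(3t)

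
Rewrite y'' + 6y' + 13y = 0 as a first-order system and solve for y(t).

y(t) = K_1e^(-3t)cos(2t) + K_2e^(-3t)sin(2t)

Let x_1 = y, x_2 = y'. Then x_1' = x_2 and x_2' = -13x_1 - 6x_2.
A = [[0,1],[-13,-6]]; det(A-λI) = λ^2 + 6λ + 13.
Eigenvalues λ = -3 ± 2i.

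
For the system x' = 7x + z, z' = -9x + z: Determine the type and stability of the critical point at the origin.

A = [[7,1],[-9,1]]; det(A-λI) = λ^2 - 8λ + 16.
repeated λ = 4 with a single eigenvector.

unstable improper node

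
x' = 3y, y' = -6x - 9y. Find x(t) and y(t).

x(t) = c_1e^(-3t) - c_2e^(-6t), y(t) = -c_1e^(-3t) + 2c_2e^(-6t)

Coefficient matrix A = [[0, 3], [-6, -9]].
Characteristic polynomial det(A - λI) = λ^2 + 9λ + 18 = 0.
Eigenvalues λ = -3, -6.
For λ=-3: (A-λI) row 1 is [3, 3], so an eigenvector is (1, -1).
For λ=-6: (A-λI) row 1 is [6, 3], so an eigenvector is (-1, 2).
General solution: c_1e^(-3t)(1,-1) + c_2e^(-6t)(-1,2).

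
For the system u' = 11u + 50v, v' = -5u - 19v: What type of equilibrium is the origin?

stable spiral

A = [[11,50],[-5,-19]]; det(A-λI) = λ^2 + 8λ + 41.
λ = -4 ± 5i: negative real part.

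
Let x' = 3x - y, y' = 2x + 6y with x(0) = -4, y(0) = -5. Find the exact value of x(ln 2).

A = [[3,-1],[2,6]]; eigenvalues λ = 5, 4.
Eigenvectors: (1,-2) for λ=5, (-1,1) for λ=4.
From the initial condition, c_1 = 9, c_2 = 13.
x(ln 2) = (9)(2^5)(1) + (13)(2^4)(-1) = 80.

80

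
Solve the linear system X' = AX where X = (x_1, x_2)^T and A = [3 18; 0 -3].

x_1(t) = -3C_1e^(-3t) - C_2e^(3t), x_2(t) = C_1e^(-3t)

Coefficient matrix A = [[3, 18], [0, -3]].
Characteristic polynomial det(A - λI) = λ^2 - 9 = 0.
Eigenvalues λ = -3, 3.
For λ=-3: (A-λI) row 1 is [6, 18], so an eigenvector is (-3, 1).
For λ=3: (A-λI) row 1 is [0, 18], so an eigenvector is (-1, 0).
General solution: C_1e^(-3t)(-3,1) + C_2e^(3t)(-1,0).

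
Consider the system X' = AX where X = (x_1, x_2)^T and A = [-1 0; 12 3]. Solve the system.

x_1(t) = -K_2e^(-t), x_2(t) = K_1e^(3t) + 3K_2e^(-t)

Coefficient matrix A = [[-1, 0], [12, 3]].
Characteristic polynomial det(A - λI) = λ^2 - 2λ - 3 = 0.
Eigenvalues λ = 3, -1.
For λ=3: (A-λI) row 1 is [-4, 0], so an eigenvector is (0, 1).
For λ=-1: (A-λI) row 2 is [12, 4], so an eigenvector is (-1, 3).
General solution: K_1e^(3t)(0,1) + K_2e^(-t)(-1,3).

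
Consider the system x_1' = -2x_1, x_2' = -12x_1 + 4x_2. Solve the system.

x_1(t) = K_1e^(-2t), x_2(t) = 2K_1e^(-2t) + K_2e^(4t)

Coefficient matrix A = [[-2, 0], [-12, 4]].
Characteristic polynomial det(A - λI) = λ^2 - 2λ - 8 = 0.
Eigenvalues λ = -2, 4.
For λ=-2: (A-λI) row 2 is [-12, 6], so an eigenvector is (1, 2).
For λ=4: (A-λI) row 1 is [-6, 0], so an eigenvector is (0, 1).
General solution: K_1e^(-2t)(1,2) + K_2e^(4t)(0,1).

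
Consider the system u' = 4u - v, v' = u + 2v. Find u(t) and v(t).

u(t) = c_1e^(3t) + c_2te^(3t) - c_2e^(3t), v(t) = c_1e^(3t) + c_2te^(3t) - 2c_2e^(3t)

Coefficient matrix A = [[4, -1], [1, 2]].
Characteristic polynomial det(A - λI) = λ^2 - 6λ + 9 = 0.
Single eigenvalue λ = 3 with algebraic multiplicity 2.
Eigenvector v = (1,1); generalized eigenvector w with (A-λI)w=v is (-1,-2).
General solution: e^(3t)[c_1·v + c_2·(t·v + w)].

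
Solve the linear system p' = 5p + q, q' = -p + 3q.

p(t) = K_1e^(4t) + K_2te^(4t), q(t) = -K_1e^(4t) - K_2te^(4t) + K_2e^(4t)

Coefficient matrix A = [[5, 1], [-1, 3]].
Characteristic polynomial det(A - λI) = λ^2 - 8λ + 16 = 0.
Single eigenvalue λ = 4 with algebraic multiplicity 2.
Eigenvector v = (1,-1); generalized eigenvector w with (A-λI)w=v is (0,1).
General solution: e^(4t)[K_1·v + K_2·(t·v + w)].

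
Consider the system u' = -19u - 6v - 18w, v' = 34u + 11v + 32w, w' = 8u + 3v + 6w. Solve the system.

u(t) = -2K_1e^(-t) + 3K_2e^(-3t) - 2K_3e^(2t), v(t) = 3K_1e^(-t) - 5K_2e^(-3t) + 4K_3e^(2t), w(t) = K_1e^(-t) - K_2e^(-3t) + K_3e^(2t)

Coefficient matrix A = [[-19, -6, -18], [34, 11, 32], [8, 3, 6]].
det(A - λI) = 0 gives eigenvalues λ = -1, -3, 2.
For λ=-1: eigenvector (-2,3,1).
For λ=-3: eigenvector (3,-5,-1).
For λ=2: eigenvector (-2,4,1).
General solution: K_1e^(-t)(-2,3,1) + K_2e^(-3t)(3,-5,-1) + K_3e^(2t)(-2,4,1).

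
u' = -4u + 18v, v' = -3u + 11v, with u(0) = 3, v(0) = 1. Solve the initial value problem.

Coefficient matrix A = [[-4, 18], [-3, 11]].
Characteristic polynomial det(A - λI) = λ^2 - 7λ + 10 = 0.
Eigenvalues λ = 2, 5.
For λ=2: (A-λI) row 1 is [-6, 18], so an eigenvector is (3, 1).
For λ=5: (A-λI) row 1 is [-9, 18], so an eigenvector is (-2, -1).
General solution: c_1e^(2t)(3,1) + c_2e^(5t)(-2,-1).
Applying u(0)=3, v(0)=1 gives c_1=1, c_2=0.

u(t) = 3e^(2t), v(t) = e^(2t)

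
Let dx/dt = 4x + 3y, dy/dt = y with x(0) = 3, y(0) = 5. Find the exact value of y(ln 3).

A = [[4,3],[0,1]]; eigenvalues λ = 1, 4.
Eigenvectors: (1,-1) for λ=1, (-1,0) for λ=4.
From the initial condition, c_1 = -5, c_2 = -8.
y(ln 3) = (-5)(3^1)(-1) + (-8)(3^4)(0) = 15.

15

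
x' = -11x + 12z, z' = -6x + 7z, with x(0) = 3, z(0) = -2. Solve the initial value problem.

x(t) = -7e^(t) + 10e^(-5t), z(t) = -7e^(t) + 5e^(-5t)

Coefficient matrix A = [[-11, 12], [-6, 7]].
Characteristic polynomial det(A - λI) = λ^2 + 4λ - 5 = 0.
Eigenvalues λ = -5, 1.
For λ=-5: (A-λI) row 1 is [-6, 12], so an eigenvector is (-2, -1).
For λ=1: (A-λI) row 1 is [-12, 12], so an eigenvector is (-1, -1).
General solution: C_1e^(-5t)(-2,-1) + C_2e^(t)(-1,-1).
Applying x(0)=3, z(0)=-2 gives C_1=-5, C_2=7.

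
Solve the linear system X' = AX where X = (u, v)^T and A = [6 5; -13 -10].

u(t) = c_1e^(-2t)sin(t) + 2c_1e^(-2t)cos(t) + 2c_2e^(-2t)sin(t) - c_2e^(-2t)cos(t), v(t) = -2c_1e^(-2t)sin(t) - 3c_1e^(-2t)cos(t) - 3c_2e^(-2t)sin(t) + 2c_2e^(-2t)cos(t)

Coefficient matrix A = [[6, 5], [-13, -10]].
Characteristic polynomial det(A - λI) = λ^2 + 4λ + 5 = 0.
Eigenvalues λ = -2 ± i (complex conjugate pair).
For λ=-2+i: an eigenvector is (2,-3) - i(1,-2) = (2 - i, -3 + 2i).
A real fundamental pair from Re and Im of e^((-2+i)t)v: X_1 = e^(-2t)(cos(t)·(2,-3) + sin(t)·(1,-2)), X_2 = e^(-2t)(sin(t)·(2,-3) - cos(t)·(1,-2)).
General solution: c_1X_1 + c_2X_2.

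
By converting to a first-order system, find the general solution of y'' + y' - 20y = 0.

Let x_1 = y, x_2 = y'. Then x_1' = x_2 and x_2' = 20x_1 - x_2.
A = [[0,1],[20,-1]]; det(A-λI) = λ^2 + λ - 20.
Eigenvalues λ = 4, -5 with eigenvectors (1,4), (1,-5).

y(t) = K_1e^(4t) + K_2e^(-5t)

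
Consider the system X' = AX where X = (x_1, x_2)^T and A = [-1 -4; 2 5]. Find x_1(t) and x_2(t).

x_1(t) = C_1e^(3t) + 2C_2e^(t), x_2(t) = -C_1e^(3t) - C_2e^(t)

Coefficient matrix A = [[-1, -4], [2, 5]].
Characteristic polynomial det(A - λI) = λ^2 - 4λ + 3 = 0.
Eigenvalues λ = 3, 1.
For λ=3: (A-λI) row 1 is [-4, -4], so an eigenvector is (1, -1).
For λ=1: (A-λI) row 1 is [-2, -4], so an eigenvector is (2, -1).
General solution: C_1e^(3t)(1,-1) + C_2e^(t)(2,-1).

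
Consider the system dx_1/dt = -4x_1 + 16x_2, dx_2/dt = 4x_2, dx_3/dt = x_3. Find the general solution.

Coefficient matrix A = [[-4, 16, 0], [0, 4, 0], [0, 0, 1]].
det(A - λI) = 0 gives eigenvalues λ = -4, 1, 4.
For λ=-4: eigenvector (1,0,0).
For λ=1: eigenvector (0,0,1).
For λ=4: eigenvector (2,1,0).
General solution: K_1e^(-4t)(1,0,0) + K_2e^(t)(0,0,1) + K_3e^(4t)(2,1,0).

x_1(t) = K_1e^(-4t) + 2K_3e^(4t), x_2(t) = K_3e^(4t), x_3(t) = K_2e^(t)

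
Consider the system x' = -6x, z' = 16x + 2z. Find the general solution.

Coefficient matrix A = [[-6, 0], [16, 2]].
Characteristic polynomial det(A - λI) = λ^2 + 4λ - 12 = 0.
Eigenvalues λ = 2, -6.
For λ=2: (A-λI) row 1 is [-8, 0], so an eigenvector is (0, -1).
For λ=-6: (A-λI) row 2 is [16, 8], so an eigenvector is (-1, 2).
General solution: C_1e^(2t)(0,-1) + C_2e^(-6t)(-1,2).

x(t) = -C_2e^(-6t), z(t) = -C_1e^(2t) + 2C_2e^(-6t)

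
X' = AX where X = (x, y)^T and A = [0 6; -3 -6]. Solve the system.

Coefficient matrix A = [[0, 6], [-3, -6]].
Characteristic polynomial det(A - λI) = λ^2 + 6λ + 18 = 0.
Eigenvalues λ = -3 ± 3i (complex conjugate pair).
For λ=-3+3i: an eigenvector is (-1,1) - i(1,0) = (-1 - i, 1).
A real fundamental pair from Re and Im of e^((-3+3i)t)v: X_1 = e^(-3t)(cos(3t)·(-1,1) + sin(3t)·(1,0)), X_2 = e^(-3t)(sin(3t)·(-1,1) - cos(3t)·(1,0)).
General solution: c_1X_1 + c_2X_2.

x(t) = c_1e^(-3t)sin(3t) - c_1e^(-3t)cos(3t) - c_2e^(-3t)sin(3t) - c_2e^(-3t)cos(3t), y(t) = c_1e^(-3t)cos(3t) + c_2e^(-3t)sin(3t)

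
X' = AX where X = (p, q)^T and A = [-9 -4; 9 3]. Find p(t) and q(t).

p(t) = 2K_1e^(-3t) + 2K_2te^(-3t) + K_2e^(-3t), q(t) = -3K_1e^(-3t) - 3K_2te^(-3t) - 2K_2e^(-3t)

Coefficient matrix A = [[-9, -4], [9, 3]].
Characteristic polynomial det(A - λI) = λ^2 + 6λ + 9 = 0.
Single eigenvalue λ = -3 with algebraic multiplicity 2.
Eigenvector v = (2,-3); generalized eigenvector w with (A-λI)w=v is (1,-2).
General solution: e^(-3t)[K_1·v + K_2·(t·v + w)].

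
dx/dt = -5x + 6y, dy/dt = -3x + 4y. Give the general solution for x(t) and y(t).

Coefficient matrix A = [[-5, 6], [-3, 4]].
Characteristic polynomial det(A - λI) = λ^2 + λ - 2 = 0.
Eigenvalues λ = -2, 1.
For λ=-2: (A-λI) row 1 is [-3, 6], so an eigenvector is (-2, -1).
For λ=1: (A-λI) row 1 is [-6, 6], so an eigenvector is (-1, -1).
General solution: c_1e^(-2t)(-2,-1) + c_2e^(t)(-1,-1).

x(t) = -2c_1e^(-2t) - c_2e^(t), y(t) = -c_1e^(-2t) - c_2e^(t)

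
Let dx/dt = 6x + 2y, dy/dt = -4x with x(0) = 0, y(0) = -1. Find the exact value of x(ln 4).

-240

A = [[6,2],[-4,0]]; eigenvalues λ = 4, 2.
Eigenvectors: (1,-1) for λ=4, (-1,2) for λ=2.
From the initial condition, c_1 = -1, c_2 = -1.
x(ln 4) = (-1)(4^4)(1) + (-1)(4^2)(-1) = -240.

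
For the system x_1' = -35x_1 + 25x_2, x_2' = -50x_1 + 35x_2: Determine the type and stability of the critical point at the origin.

center

A = [[-35,25],[-50,35]]; det(A-λI) = λ^2 + 25.
λ = 0 ± 5i: zero real part.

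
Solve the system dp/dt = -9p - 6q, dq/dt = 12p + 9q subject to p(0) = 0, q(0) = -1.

Coefficient matrix A = [[-9, -6], [12, 9]].
Characteristic polynomial det(A - λI) = λ^2 - 9 = 0.
Eigenvalues λ = -3, 3.
For λ=-3: (A-λI) row 1 is [-6, -6], so an eigenvector is (1, -1).
For λ=3: (A-λI) row 1 is [-12, -6], so an eigenvector is (1, -2).
General solution: C_1e^(-3t)(1,-1) + C_2e^(3t)(1,-2).
Applying p(0)=0, q(0)=-1 gives C_1=-1, C_2=1.

p(t) = e^(3t) - e^(-3t), q(t) = -2e^(3t) + e^(-3t)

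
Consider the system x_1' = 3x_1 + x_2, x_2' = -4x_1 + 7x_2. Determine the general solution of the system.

Coefficient matrix A = [[3, 1], [-4, 7]].
Characteristic polynomial det(A - λI) = λ^2 - 10λ + 25 = 0.
Single eigenvalue λ = 5 with algebraic multiplicity 2.
Eigenvector v = (1,2); generalized eigenvector w with (A-λI)w=v is (-1,-1).
General solution: e^(5t)[K_1·v + K_2·(t·v + w)].

x_1(t) = K_1e^(5t) + K_2te^(5t) - K_2e^(5t), x_2(t) = 2K_1e^(5t) + 2K_2te^(5t) - K_2e^(5t)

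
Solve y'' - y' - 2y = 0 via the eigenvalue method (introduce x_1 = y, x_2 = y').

Let x_1 = y, x_2 = y'. Then x_1' = x_2 and x_2' = 2x_1 + x_2.
A = [[0,1],[2,1]]; det(A-λI) = λ^2 - λ - 2.
Eigenvalues λ = 2, -1 with eigenvectors (1,2), (1,-1).

y(t) = K_1e^(2t) + K_2e^(-t)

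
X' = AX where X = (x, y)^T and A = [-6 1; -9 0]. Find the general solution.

Coefficient matrix A = [[-6, 1], [-9, 0]].
Characteristic polynomial det(A - λI) = λ^2 + 6λ + 9 = 0.
Single eigenvalue λ = -3 with algebraic multiplicity 2.
Eigenvector v = (-1,-3); generalized eigenvector w with (A-λI)w=v is (1,2).
General solution: e^(-3t)[c_1·v + c_2·(t·v + w)].

x(t) = -c_1e^(-3t) - c_2te^(-3t) + c_2e^(-3t), y(t) = -3c_1e^(-3t) - 3c_2te^(-3t) + 2c_2e^(-3t)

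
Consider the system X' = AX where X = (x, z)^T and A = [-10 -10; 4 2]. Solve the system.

x(t) = K_1e^(-4t)sin(2t) - 2K_1e^(-4t)cos(2t) - 2K_2e^(-4t)sin(2t) - K_2e^(-4t)cos(2t), z(t) = -K_1e^(-4t)sin(2t) + K_1e^(-4t)cos(2t) + K_2e^(-4t)sin(2t) + K_2e^(-4t)cos(2t)

Coefficient matrix A = [[-10, -10], [4, 2]].
Characteristic polynomial det(A - λI) = λ^2 + 8λ + 20 = 0.
Eigenvalues λ = -4 ± 2i (complex conjugate pair).
For λ=-4+2i: an eigenvector is (-2,1) - i(1,-1) = (-2 - i, 1 + i).
A real fundamental pair from Re and Im of e^((-4+2i)t)v: X_1 = e^(-4t)(cos(2t)·(-2,1) + sin(2t)·(1,-1)), X_2 = e^(-4t)(sin(2t)·(-2,1) - cos(2t)·(1,-1)).
General solution: K_1X_1 + K_2X_2.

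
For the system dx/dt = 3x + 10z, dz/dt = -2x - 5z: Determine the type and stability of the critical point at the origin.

stable spiral

A = [[3,10],[-2,-5]]; det(A-λI) = λ^2 + 2λ + 5.
λ = -1 ± 2i: negative real part.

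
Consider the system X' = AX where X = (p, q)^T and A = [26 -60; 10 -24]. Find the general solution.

p(t) = 3K_1e^(6t) + 2K_2e^(-4t), q(t) = K_1e^(6t) + K_2e^(-4t)

Coefficient matrix A = [[26, -60], [10, -24]].
Characteristic polynomial det(A - λI) = λ^2 - 2λ - 24 = 0.
Eigenvalues λ = 6, -4.
For λ=6: (A-λI) row 1 is [20, -60], so an eigenvector is (3, 1).
For λ=-4: (A-λI) row 1 is [30, -60], so an eigenvector is (2, 1).
General solution: K_1e^(6t)(3,1) + K_2e^(-4t)(2,1).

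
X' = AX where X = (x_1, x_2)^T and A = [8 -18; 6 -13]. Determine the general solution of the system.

x_1(t) = 2C_1e^(-t) + 3C_2e^(-4t), x_2(t) = C_1e^(-t) + 2C_2e^(-4t)

Coefficient matrix A = [[8, -18], [6, -13]].
Characteristic polynomial det(A - λI) = λ^2 + 5λ + 4 = 0.
Eigenvalues λ = -1, -4.
For λ=-1: (A-λI) row 1 is [9, -18], so an eigenvector is (2, 1).
For λ=-4: (A-λI) row 1 is [12, -18], so an eigenvector is (3, 2).
General solution: C_1e^(-t)(2,1) + C_2e^(-4t)(3,2).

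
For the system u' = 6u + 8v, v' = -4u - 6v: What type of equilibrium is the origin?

saddle

A = [[6,8],[-4,-6]]; det(A-λI) = λ^2 - 4.
λ = 2, -2: opposite signs.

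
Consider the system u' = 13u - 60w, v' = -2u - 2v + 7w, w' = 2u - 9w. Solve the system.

Coefficient matrix A = [[13, 0, -60], [-2, -2, 7], [2, 0, -9]].
det(A - λI) = 0 gives eigenvalues λ = 1, -2, 3.
For λ=1: eigenvector (-5,1,-1).
For λ=-2: eigenvector (0,1,0).
For λ=3: eigenvector (6,-1,1).
General solution: K_1e^(t)(-5,1,-1) + K_2e^(-2t)(0,1,0) + K_3e^(3t)(6,-1,1).

u(t) = -5K_1e^(t) + 6K_3e^(3t), v(t) = K_1e^(t) + K_2e^(-2t) - K_3e^(3t), w(t) = -K_1e^(t) + K_3e^(3t)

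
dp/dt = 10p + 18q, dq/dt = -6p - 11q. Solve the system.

Coefficient matrix A = [[10, 18], [-6, -11]].
Characteristic polynomial det(A - λI) = λ^2 + λ - 2 = 0.
Eigenvalues λ = 1, -2.
For λ=1: (A-λI) row 1 is [9, 18], so an eigenvector is (-2, 1).
For λ=-2: (A-λI) row 1 is [12, 18], so an eigenvector is (3, -2).
General solution: c_1e^(t)(-2,1) + c_2e^(-2t)(3,-2).

p(t) = -2c_1e^(t) + 3c_2e^(-2t), q(t) = c_1e^(t) - 2c_2e^(-2t)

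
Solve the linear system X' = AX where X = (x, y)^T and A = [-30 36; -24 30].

Coefficient matrix A = [[-30, 36], [-24, 30]].
Characteristic polynomial det(A - λI) = λ^2 - 36 = 0.
Eigenvalues λ = -6, 6.
For λ=-6: (A-λI) row 1 is [-24, 36], so an eigenvector is (-3, -2).
For λ=6: (A-λI) row 1 is [-36, 36], so an eigenvector is (1, 1).
General solution: C_1e^(-6t)(-3,-2) + C_2e^(6t)(1,1).

x(t) = -3C_1e^(-6t) + C_2e^(6t), y(t) = -2C_1e^(-6t) + C_2e^(6t)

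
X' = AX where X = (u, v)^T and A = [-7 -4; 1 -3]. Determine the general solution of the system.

Coefficient matrix A = [[-7, -4], [1, -3]].
Characteristic polynomial det(A - λI) = λ^2 + 10λ + 25 = 0.
Single eigenvalue λ = -5 with algebraic multiplicity 2.
Eigenvector v = (2,-1); generalized eigenvector w with (A-λI)w=v is (1,-1).
General solution: e^(-5t)[K_1·v + K_2·(t·v + w)].

u(t) = 2K_1e^(-5t) + 2K_2te^(-5t) + K_2e^(-5t), v(t) = -K_1e^(-5t) - K_2te^(-5t) - K_2e^(-5t)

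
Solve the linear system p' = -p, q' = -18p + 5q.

p(t) = -c_1e^(-t), q(t) = -3c_1e^(-t) - c_2e^(5t)

Coefficient matrix A = [[-1, 0], [-18, 5]].
Characteristic polynomial det(A - λI) = λ^2 - 4λ - 5 = 0.
Eigenvalues λ = -1, 5.
For λ=-1: (A-λI) row 2 is [-18, 6], so an eigenvector is (-1, -3).
For λ=5: (A-λI) row 1 is [-6, 0], so an eigenvector is (0, -1).
General solution: c_1e^(-t)(-1,-3) + c_2e^(5t)(0,-1).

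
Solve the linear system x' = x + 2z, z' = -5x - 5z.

Coefficient matrix A = [[1, 2], [-5, -5]].
Characteristic polynomial det(A - λI) = λ^2 + 4λ + 5 = 0.
Eigenvalues λ = -2 ± i (complex conjugate pair).
For λ=-2+i: an eigenvector is (-1,1) - i(-1,2) = (-1 + i, 1 - 2i).
A real fundamental pair from Re and Im of e^((-2+i)t)v: X_1 = e^(-2t)(cos(t)·(-1,1) + sin(t)·(-1,2)), X_2 = e^(-2t)(sin(t)·(-1,1) - cos(t)·(-1,2)).
General solution: C_1X_1 + C_2X_2.

x(t) = -C_1e^(-2t)sin(t) - C_1e^(-2t)cos(t) - C_2e^(-2t)sin(t) + C_2e^(-2t)cos(t), z(t) = 2C_1e^(-2t)sin(t) + C_1e^(-2t)cos(t) + C_2e^(-2t)sin(t) - 2C_2e^(-2t)cos(t)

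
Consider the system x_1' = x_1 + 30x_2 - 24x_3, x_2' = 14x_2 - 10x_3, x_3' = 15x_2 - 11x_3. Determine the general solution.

x_1(t) = 2C_1e^(4t) + C_2e^(t) + 6C_3e^(-t), x_2(t) = C_1e^(4t) + 2C_3e^(-t), x_3(t) = C_1e^(4t) + 3C_3e^(-t)

Coefficient matrix A = [[1, 30, -24], [0, 14, -10], [0, 15, -11]].
det(A - λI) = 0 gives eigenvalues λ = 4, 1, -1.
For λ=4: eigenvector (2,1,1).
For λ=1: eigenvector (1,0,0).
For λ=-1: eigenvector (6,2,3).
General solution: C_1e^(4t)(2,1,1) + C_2e^(t)(1,0,0) + C_3e^(-t)(6,2,3).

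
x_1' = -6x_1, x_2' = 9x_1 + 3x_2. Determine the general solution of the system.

x_1(t) = -K_1e^(-6t), x_2(t) = K_1e^(-6t) + K_2e^(3t)

Coefficient matrix A = [[-6, 0], [9, 3]].
Characteristic polynomial det(A - λI) = λ^2 + 3λ - 18 = 0.
Eigenvalues λ = -6, 3.
For λ=-6: (A-λI) row 2 is [9, 9], so an eigenvector is (-1, 1).
For λ=3: (A-λI) row 1 is [-9, 0], so an eigenvector is (0, 1).
General solution: K_1e^(-6t)(-1,1) + K_2e^(3t)(0,1).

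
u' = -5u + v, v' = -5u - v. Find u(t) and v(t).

u(t) = K_1e^(-3t)sin(t) - K_2e^(-3t)cos(t), v(t) = 2K_1e^(-3t)sin(t) + K_1e^(-3t)cos(t) + K_2e^(-3t)sin(t) - 2K_2e^(-3t)cos(t)

Coefficient matrix A = [[-5, 1], [-5, -1]].
Characteristic polynomial det(A - λI) = λ^2 + 6λ + 10 = 0.
Eigenvalues λ = -3 ± i (complex conjugate pair).
For λ=-3+i: an eigenvector is (0,1) - i(1,2) = (0 - i, 1 - 2i).
A real fundamental pair from Re and Im of e^((-3+i)t)v: X_1 = e^(-3t)(cos(t)·(0,1) + sin(t)·(1,2)), X_2 = e^(-3t)(sin(t)·(0,1) - cos(t)·(1,2)).
General solution: K_1X_1 + K_2X_2.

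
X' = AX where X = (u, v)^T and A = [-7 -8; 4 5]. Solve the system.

u(t) = -2C_1e^(-3t) - C_2e^(t), v(t) = C_1e^(-3t) + C_2e^(t)

Coefficient matrix A = [[-7, -8], [4, 5]].
Characteristic polynomial det(A - λI) = λ^2 + 2λ - 3 = 0.
Eigenvalues λ = -3, 1.
For λ=-3: (A-λI) row 1 is [-4, -8], so an eigenvector is (-2, 1).
For λ=1: (A-λI) row 1 is [-8, -8], so an eigenvector is (-1, 1).
General solution: C_1e^(-3t)(-2,1) + C_2e^(t)(-1,1).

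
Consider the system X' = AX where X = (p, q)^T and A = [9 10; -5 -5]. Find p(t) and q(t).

Coefficient matrix A = [[9, 10], [-5, -5]].
Characteristic polynomial det(A - λI) = λ^2 - 4λ + 5 = 0.
Eigenvalues λ = 2 ± i (complex conjugate pair).
For λ=2+i: an eigenvector is (-3,2) - i(-1,1) = (-3 + i, 2 - i).
A real fundamental pair from Re and Im of e^((2+i)t)v: X_1 = e^(2t)(cos(t)·(-3,2) + sin(t)·(-1,1)), X_2 = e^(2t)(sin(t)·(-3,2) - cos(t)·(-1,1)).
General solution: K_1X_1 + K_2X_2.

p(t) = -K_1e^(2t)sin(t) - 3K_1e^(2t)cos(t) - 3K_2e^(2t)sin(t) + K_2e^(2t)cos(t), q(t) = K_1e^(2t)sin(t) + 2K_1e^(2t)cos(t) + 2K_2e^(2t)sin(t) - K_2e^(2t)cos(t)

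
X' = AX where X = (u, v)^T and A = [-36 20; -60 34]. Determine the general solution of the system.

Coefficient matrix A = [[-36, 20], [-60, 34]].
Characteristic polynomial det(A - λI) = λ^2 + 2λ - 24 = 0.
Eigenvalues λ = 4, -6.
For λ=4: (A-λI) row 1 is [-40, 20], so an eigenvector is (-1, -2).
For λ=-6: (A-λI) row 1 is [-30, 20], so an eigenvector is (-2, -3).
General solution: c_1e^(4t)(-1,-2) + c_2e^(-6t)(-2,-3).

u(t) = -c_1e^(4t) - 2c_2e^(-6t), v(t) = -2c_1e^(4t) - 3c_2e^(-6t)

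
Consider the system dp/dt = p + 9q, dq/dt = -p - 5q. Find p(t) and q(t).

p(t) = -3C_1e^(-2t) - 3C_2te^(-2t) - C_2e^(-2t), q(t) = C_1e^(-2t) + C_2te^(-2t)

Coefficient matrix A = [[1, 9], [-1, -5]].
Characteristic polynomial det(A - λI) = λ^2 + 4λ + 4 = 0.
Single eigenvalue λ = -2 with algebraic multiplicity 2.
Eigenvector v = (-3,1); generalized eigenvector w with (A-λI)w=v is (-1,0).
General solution: e^(-2t)[C_1·v + C_2·(t·v + w)].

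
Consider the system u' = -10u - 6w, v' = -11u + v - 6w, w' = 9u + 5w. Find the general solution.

u(t) = C_2e^(-4t) - 2C_3e^(-t), v(t) = C_1e^(t) + C_2e^(-4t) - 2C_3e^(-t), w(t) = -C_2e^(-4t) + 3C_3e^(-t)

Coefficient matrix A = [[-10, 0, -6], [-11, 1, -6], [9, 0, 5]].
det(A - λI) = 0 gives eigenvalues λ = 1, -4, -1.
For λ=1: eigenvector (0,1,0).
For λ=-4: eigenvector (1,1,-1).
For λ=-1: eigenvector (-2,-2,3).
General solution: C_1e^(t)(0,1,0) + C_2e^(-4t)(1,1,-1) + C_3e^(-t)(-2,-2,3).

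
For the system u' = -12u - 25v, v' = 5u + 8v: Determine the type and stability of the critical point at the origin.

A = [[-12,-25],[5,8]]; det(A-λI) = λ^2 + 4λ + 29.
λ = -2 ± 5i: negative real part.

stable spiral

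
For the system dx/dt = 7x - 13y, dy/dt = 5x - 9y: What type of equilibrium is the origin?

A = [[7,-13],[5,-9]]; det(A-λI) = λ^2 + 2λ + 2.
λ = -1 ± i: negative real part.

stable spiral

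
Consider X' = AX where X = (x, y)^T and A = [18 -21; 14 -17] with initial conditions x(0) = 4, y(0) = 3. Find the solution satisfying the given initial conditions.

Coefficient matrix A = [[18, -21], [14, -17]].
Characteristic polynomial det(A - λI) = λ^2 - λ - 12 = 0.
Eigenvalues λ = 4, -3.
For λ=4: (A-λI) row 1 is [14, -21], so an eigenvector is (-3, -2).
For λ=-3: (A-λI) row 1 is [21, -21], so an eigenvector is (-1, -1).
General solution: K_1e^(4t)(-3,-2) + K_2e^(-3t)(-1,-1).
Applying x(0)=4, y(0)=3 gives K_1=-1, K_2=-1.

x(t) = 3e^(4t) + e^(-3t), y(t) = 2e^(4t) + e^(-3t)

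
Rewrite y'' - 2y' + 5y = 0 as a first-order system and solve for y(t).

Let x_1 = y, x_2 = y'. Then x_1' = x_2 and x_2' = -5x_1 + 2x_2.
A = [[0,1],[-5,2]]; det(A-λI) = λ^2 - 2λ + 5.
Eigenvalues λ = 1 ± 2i.

y(t) = K_1e^(t)cos(2t) + K_2e^(t)sin(2t)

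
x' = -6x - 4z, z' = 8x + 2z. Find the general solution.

x(t) = -K_1e^(-2t)sin(4t) + K_2e^(-2t)cos(4t), z(t) = K_1e^(-2t)sin(4t) + K_1e^(-2t)cos(4t) + K_2e^(-2t)sin(4t) - K_2e^(-2t)cos(4t)

Coefficient matrix A = [[-6, -4], [8, 2]].
Characteristic polynomial det(A - λI) = λ^2 + 4λ + 20 = 0.
Eigenvalues λ = -2 ± 4i (complex conjugate pair).
For λ=-2+4i: an eigenvector is (0,1) - i(-1,1) = (0 + i, 1 - i).
A real fundamental pair from Re and Im of e^((-2+4i)t)v: X_1 = e^(-2t)(cos(4t)·(0,1) + sin(4t)·(-1,1)), X_2 = e^(-2t)(sin(4t)·(0,1) - cos(4t)·(-1,1)).
General solution: K_1X_1 + K_2X_2.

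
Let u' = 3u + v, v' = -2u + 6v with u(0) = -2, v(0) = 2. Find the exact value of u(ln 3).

A = [[3,1],[-2,6]]; eigenvalues λ = 4, 5.
Eigenvectors: (-1,-1) for λ=4, (1,2) for λ=5.
From the initial condition, c_1 = 6, c_2 = 4.
u(ln 3) = (6)(3^4)(-1) + (4)(3^5)(1) = 486.

486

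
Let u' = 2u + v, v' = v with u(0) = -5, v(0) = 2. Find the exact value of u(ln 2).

A = [[2,1],[0,1]]; eigenvalues λ = 1, 2.
Eigenvectors: (1,-1) for λ=1, (1,0) for λ=2.
From the initial condition, c_1 = -2, c_2 = -3.
u(ln 2) = (-2)(2^1)(1) + (-3)(2^2)(1) = -16.

-16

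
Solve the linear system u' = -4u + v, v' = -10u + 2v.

u(t) = -K_1e^(-t)sin(t) + K_2e^(-t)cos(t), v(t) = -3K_1e^(-t)sin(t) - K_1e^(-t)cos(t) - K_2e^(-t)sin(t) + 3K_2e^(-t)cos(t)

Coefficient matrix A = [[-4, 1], [-10, 2]].
Characteristic polynomial det(A - λI) = λ^2 + 2λ + 2 = 0.
Eigenvalues λ = -1 ± i (complex conjugate pair).
For λ=-1+i: an eigenvector is (0,-1) - i(-1,-3) = (0 + i, -1 + 3i).
A real fundamental pair from Re and Im of e^((-1+i)t)v: X_1 = e^(-t)(cos(t)·(0,-1) + sin(t)·(-1,-3)), X_2 = e^(-t)(sin(t)·(0,-1) - cos(t)·(-1,-3)).
General solution: K_1X_1 + K_2X_2.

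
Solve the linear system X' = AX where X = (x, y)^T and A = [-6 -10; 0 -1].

Coefficient matrix A = [[-6, -10], [0, -1]].
Characteristic polynomial det(A - λI) = λ^2 + 7λ + 6 = 0.
Eigenvalues λ = -1, -6.
For λ=-1: (A-λI) row 1 is [-5, -10], so an eigenvector is (2, -1).
For λ=-6: (A-λI) row 1 is [0, -10], so an eigenvector is (1, 0).
General solution: C_1e^(-t)(2,-1) + C_2e^(-6t)(1,0).

x(t) = 2C_1e^(-t) + C_2e^(-6t), y(t) = -C_1e^(-t)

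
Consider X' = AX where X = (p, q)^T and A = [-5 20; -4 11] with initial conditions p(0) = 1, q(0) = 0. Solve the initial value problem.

Coefficient matrix A = [[-5, 20], [-4, 11]].
Characteristic polynomial det(A - λI) = λ^2 - 6λ + 25 = 0.
Eigenvalues λ = 3 ± 4i (complex conjugate pair).
For λ=3+4i: an eigenvector is (-1,0) - i(2,1) = (-1 - 2i, 0 - i).
A real fundamental pair from Re and Im of e^((3+4i)t)v: X_1 = e^(3t)(cos(4t)·(-1,0) + sin(4t)·(2,1)), X_2 = e^(3t)(sin(4t)·(-1,0) - cos(4t)·(2,1)).
General solution: K_1X_1 + K_2X_2.
Applying p(0)=1, q(0)=0 gives K_1=-1, K_2=0.

p(t) = -2e^(3t)sin(4t) + e^(3t)cos(4t), q(t) = -e^(3t)sin(4t)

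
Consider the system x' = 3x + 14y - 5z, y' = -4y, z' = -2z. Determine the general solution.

x(t) = K_1e^(3t) - 2K_2e^(-4t) + K_3e^(-2t), y(t) = K_2e^(-4t), z(t) = K_3e^(-2t)

Coefficient matrix A = [[3, 14, -5], [0, -4, 0], [0, 0, -2]].
det(A - λI) = 0 gives eigenvalues λ = 3, -4, -2.
For λ=3: eigenvector (1,0,0).
For λ=-4: eigenvector (-2,1,0).
For λ=-2: eigenvector (1,0,1).
General solution: K_1e^(3t)(1,0,0) + K_2e^(-4t)(-2,1,0) + K_3e^(-2t)(1,0,1).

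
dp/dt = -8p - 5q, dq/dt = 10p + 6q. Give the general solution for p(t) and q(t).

Coefficient matrix A = [[-8, -5], [10, 6]].
Characteristic polynomial det(A - λI) = λ^2 + 2λ + 2 = 0.
Eigenvalues λ = -1 ± i (complex conjugate pair).
For λ=-1+i: an eigenvector is (1,-1) - i(-2,3) = (1 + 2i, -1 - 3i).
A real fundamental pair from Re and Im of e^((-1+i)t)v: X_1 = e^(-t)(cos(t)·(1,-1) + sin(t)·(-2,3)), X_2 = e^(-t)(sin(t)·(1,-1) - cos(t)·(-2,3)).
General solution: C_1X_1 + C_2X_2.

p(t) = -2C_1e^(-t)sin(t) + C_1e^(-t)cos(t) + C_2e^(-t)sin(t) + 2C_2e^(-t)cos(t), q(t) = 3C_1e^(-t)sin(t) - C_1e^(-t)cos(t) - C_2e^(-t)sin(t) - 3C_2e^(-t)cos(t)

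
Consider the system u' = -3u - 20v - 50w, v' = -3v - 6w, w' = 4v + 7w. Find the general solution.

Coefficient matrix A = [[-3, -20, -50], [0, -3, -6], [0, 4, 7]].
det(A - λI) = 0 gives eigenvalues λ = -3, 1, 3.
For λ=-3: eigenvector (1,0,0).
For λ=1: eigenvector (10,3,-2).
For λ=3: eigenvector (-5,-1,1).
General solution: C_1e^(-3t)(1,0,0) + C_2e^(t)(10,3,-2) + C_3e^(3t)(-5,-1,1).

u(t) = C_1e^(-3t) + 10C_2e^(t) - 5C_3e^(3t), v(t) = 3C_2e^(t) - C_3e^(3t), w(t) = -2C_2e^(t) + C_3e^(3t)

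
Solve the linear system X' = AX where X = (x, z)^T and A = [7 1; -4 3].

Coefficient matrix A = [[7, 1], [-4, 3]].
Characteristic polynomial det(A - λI) = λ^2 - 10λ + 25 = 0.
Single eigenvalue λ = 5 with algebraic multiplicity 2.
Eigenvector v = (1,-2); generalized eigenvector w with (A-λI)w=v is (0,1).
General solution: e^(5t)[K_1·v + K_2·(t·v + w)].

x(t) = K_1e^(5t) + K_2te^(5t), z(t) = -2K_1e^(5t) - 2K_2te^(5t) + K_2e^(5t)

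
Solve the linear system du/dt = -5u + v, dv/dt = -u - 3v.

u(t) = K_1e^(-4t) + K_2te^(-4t) + 2K_2e^(-4t), v(t) = K_1e^(-4t) + K_2te^(-4t) + 3K_2e^(-4t)

Coefficient matrix A = [[-5, 1], [-1, -3]].
Characteristic polynomial det(A - λI) = λ^2 + 8λ + 16 = 0.
Single eigenvalue λ = -4 with algebraic multiplicity 2.
Eigenvector v = (1,1); generalized eigenvector w with (A-λI)w=v is (2,3).
General solution: e^(-4t)[K_1·v + K_2·(t·v + w)].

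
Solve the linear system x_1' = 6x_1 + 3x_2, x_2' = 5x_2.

x_1(t) = -C_1e^(6t) + 3C_2e^(5t), x_2(t) = -C_2e^(5t)

Coefficient matrix A = [[6, 3], [0, 5]].
Characteristic polynomial det(A - λI) = λ^2 - 11λ + 30 = 0.
Eigenvalues λ = 6, 5.
For λ=6: (A-λI) row 1 is [0, 3], so an eigenvector is (-1, 0).
For λ=5: (A-λI) row 1 is [1, 3], so an eigenvector is (3, -1).
General solution: C_1e^(6t)(-1,0) + C_2e^(5t)(3,-1).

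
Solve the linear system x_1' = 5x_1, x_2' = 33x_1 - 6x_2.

Coefficient matrix A = [[5, 0], [33, -6]].
Characteristic polynomial det(A - λI) = λ^2 + λ - 30 = 0.
Eigenvalues λ = -6, 5.
For λ=-6: (A-λI) row 1 is [11, 0], so an eigenvector is (0, -1).
For λ=5: (A-λI) row 2 is [33, -11], so an eigenvector is (-1, -3).
General solution: c_1e^(-6t)(0,-1) + c_2e^(5t)(-1,-3).

x_1(t) = -c_2e^(5t), x_2(t) = -c_1e^(-6t) - 3c_2e^(5t)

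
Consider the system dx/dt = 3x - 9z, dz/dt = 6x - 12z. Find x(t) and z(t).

Coefficient matrix A = [[3, -9], [6, -12]].
Characteristic polynomial det(A - λI) = λ^2 + 9λ + 18 = 0.
Eigenvalues λ = -3, -6.
For λ=-3: (A-λI) row 1 is [6, -9], so an eigenvector is (-3, -2).
For λ=-6: (A-λI) row 1 is [9, -9], so an eigenvector is (1, 1).
General solution: C_1e^(-3t)(-3,-2) + C_2e^(-6t)(1,1).

x(t) = -3C_1e^(-3t) + C_2e^(-6t), z(t) = -2C_1e^(-3t) + C_2e^(-6t)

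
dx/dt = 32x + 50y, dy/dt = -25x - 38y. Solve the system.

x(t) = -3K_1e^(-3t)sin(5t) + K_1e^(-3t)cos(5t) + K_2e^(-3t)sin(5t) + 3K_2e^(-3t)cos(5t), y(t) = 2K_1e^(-3t)sin(5t) - K_1e^(-3t)cos(5t) - K_2e^(-3t)sin(5t) - 2K_2e^(-3t)cos(5t)

Coefficient matrix A = [[32, 50], [-25, -38]].
Characteristic polynomial det(A - λI) = λ^2 + 6λ + 34 = 0.
Eigenvalues λ = -3 ± 5i (complex conjugate pair).
For λ=-3+5i: an eigenvector is (1,-1) - i(-3,2) = (1 + 3i, -1 - 2i).
A real fundamental pair from Re and Im of e^((-3+5i)t)v: X_1 = e^(-3t)(cos(5t)·(1,-1) + sin(5t)·(-3,2)), X_2 = e^(-3t)(sin(5t)·(1,-1) - cos(5t)·(-3,2)).
General solution: K_1X_1 + K_2X_2.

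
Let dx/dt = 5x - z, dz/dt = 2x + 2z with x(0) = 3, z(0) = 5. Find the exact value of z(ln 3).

189

A = [[5,-1],[2,2]]; eigenvalues λ = 4, 3.
Eigenvectors: (-1,-1) for λ=4, (1,2) for λ=3.
From the initial condition, c_1 = -1, c_2 = 2.
z(ln 3) = (-1)(3^4)(-1) + (2)(3^3)(2) = 189.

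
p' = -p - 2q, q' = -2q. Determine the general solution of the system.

p(t) = -c_1e^(-t) + 2c_2e^(-2t), q(t) = c_2e^(-2t)

Coefficient matrix A = [[-1, -2], [0, -2]].
Characteristic polynomial det(A - λI) = λ^2 + 3λ + 2 = 0.
Eigenvalues λ = -1, -2.
For λ=-1: (A-λI) row 1 is [0, -2], so an eigenvector is (-1, 0).
For λ=-2: (A-λI) row 1 is [1, -2], so an eigenvector is (2, 1).
General solution: c_1e^(-t)(-1,0) + c_2e^(-2t)(2,1).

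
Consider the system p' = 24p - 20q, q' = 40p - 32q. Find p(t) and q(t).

p(t) = c_1e^(-4t)sin(4t) - 2c_1e^(-4t)cos(4t) - 2c_2e^(-4t)sin(4t) - c_2e^(-4t)cos(4t), q(t) = c_1e^(-4t)sin(4t) - 3c_1e^(-4t)cos(4t) - 3c_2e^(-4t)sin(4t) - c_2e^(-4t)cos(4t)

Coefficient matrix A = [[24, -20], [40, -32]].
Characteristic polynomial det(A - λI) = λ^2 + 8λ + 32 = 0.
Eigenvalues λ = -4 ± 4i (complex conjugate pair).
For λ=-4+4i: an eigenvector is (-2,-3) - i(1,1) = (-2 - i, -3 - i).
A real fundamental pair from Re and Im of e^((-4+4i)t)v: X_1 = e^(-4t)(cos(4t)·(-2,-3) + sin(4t)·(1,1)), X_2 = e^(-4t)(sin(4t)·(-2,-3) - cos(4t)·(1,1)).
General solution: c_1X_1 + c_2X_2.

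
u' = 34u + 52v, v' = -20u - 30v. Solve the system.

Coefficient matrix A = [[34, 52], [-20, -30]].
Characteristic polynomial det(A - λI) = λ^2 - 4λ + 20 = 0.
Eigenvalues λ = 2 ± 4i (complex conjugate pair).
For λ=2+4i: an eigenvector is (2,-1) - i(3,-2) = (2 - 3i, -1 + 2i).
A real fundamental pair from Re and Im of e^((2+4i)t)v: X_1 = e^(2t)(cos(4t)·(2,-1) + sin(4t)·(3,-2)), X_2 = e^(2t)(sin(4t)·(2,-1) - cos(4t)·(3,-2)).
General solution: c_1X_1 + c_2X_2.

u(t) = 3c_1e^(2t)sin(4t) + 2c_1e^(2t)cos(4t) + 2c_2e^(2t)sin(4t) - 3c_2e^(2t)cos(4t), v(t) = -2c_1e^(2t)sin(4t) - c_1e^(2t)cos(4t) - c_2e^(2t)sin(4t) + 2c_2e^(2t)cos(4t)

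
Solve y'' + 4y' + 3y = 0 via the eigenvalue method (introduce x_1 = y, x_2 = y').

Let x_1 = y, x_2 = y'. Then x_1' = x_2 and x_2' = -3x_1 - 4x_2.
A = [[0,1],[-3,-4]]; det(A-λI) = λ^2 + 4λ + 3.
Eigenvalues λ = -1, -3 with eigenvectors (1,-1), (1,-3).

y(t) = c_1e^(-t) + c_2e^(-3t)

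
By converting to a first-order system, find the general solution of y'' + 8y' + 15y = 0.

y(t) = K_1e^(-5t) + K_2e^(-3t)

Let x_1 = y, x_2 = y'. Then x_1' = x_2 and x_2' = -15x_1 - 8x_2.
A = [[0,1],[-15,-8]]; det(A-λI) = λ^2 + 8λ + 15.
Eigenvalues λ = -5, -3 with eigenvectors (1,-5), (1,-3).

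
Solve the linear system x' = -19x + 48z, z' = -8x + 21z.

x(t) = -2c_1e^(5t) - 3c_2e^(-3t), z(t) = -c_1e^(5t) - c_2e^(-3t)

Coefficient matrix A = [[-19, 48], [-8, 21]].
Characteristic polynomial det(A - λI) = λ^2 - 2λ - 15 = 0.
Eigenvalues λ = 5, -3.
For λ=5: (A-λI) row 1 is [-24, 48], so an eigenvector is (-2, -1).
For λ=-3: (A-λI) row 1 is [-16, 48], so an eigenvector is (-3, -1).
General solution: c_1e^(5t)(-2,-1) + c_2e^(-3t)(-3,-1).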